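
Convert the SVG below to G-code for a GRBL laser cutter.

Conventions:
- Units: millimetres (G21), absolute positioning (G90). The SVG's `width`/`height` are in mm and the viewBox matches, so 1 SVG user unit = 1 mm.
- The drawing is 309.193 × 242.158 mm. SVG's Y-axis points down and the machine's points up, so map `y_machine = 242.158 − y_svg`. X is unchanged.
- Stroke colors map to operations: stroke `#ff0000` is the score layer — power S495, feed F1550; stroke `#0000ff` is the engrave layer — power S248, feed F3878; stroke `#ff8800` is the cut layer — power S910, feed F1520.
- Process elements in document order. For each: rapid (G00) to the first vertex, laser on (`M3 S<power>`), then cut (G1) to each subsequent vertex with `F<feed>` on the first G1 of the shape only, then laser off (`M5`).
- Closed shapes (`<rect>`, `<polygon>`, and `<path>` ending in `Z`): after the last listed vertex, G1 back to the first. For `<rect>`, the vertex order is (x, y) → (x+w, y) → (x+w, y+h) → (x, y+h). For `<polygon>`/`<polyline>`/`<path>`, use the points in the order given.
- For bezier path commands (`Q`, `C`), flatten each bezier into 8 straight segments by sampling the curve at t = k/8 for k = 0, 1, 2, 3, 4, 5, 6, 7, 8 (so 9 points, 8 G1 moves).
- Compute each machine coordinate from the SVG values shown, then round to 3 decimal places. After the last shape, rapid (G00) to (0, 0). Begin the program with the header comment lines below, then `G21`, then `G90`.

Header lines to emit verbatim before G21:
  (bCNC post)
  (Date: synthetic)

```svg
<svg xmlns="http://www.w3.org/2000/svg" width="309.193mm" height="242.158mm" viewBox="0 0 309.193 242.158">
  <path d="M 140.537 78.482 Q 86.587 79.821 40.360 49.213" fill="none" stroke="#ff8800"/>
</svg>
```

1 u = 1 mm; y_m = 242.158 − y.

[1] `<path>` quadratic bezier, #ff8800→cut S910 F1520: (140.537,163.676) → (127.170,163.840) → (114.045,165.003) → (101.161,167.164) → (88.518,170.324) → (76.116,174.482) → (63.956,179.638) → (52.037,185.792) → (40.360,192.945)

(bCNC post)
(Date: synthetic)
G21
G90
G00 X140.537 Y163.676
M3 S910
G1 X127.170 Y163.840 F1520
G1 X114.045 Y165.003
G1 X101.161 Y167.164
G1 X88.518 Y170.324
G1 X76.116 Y174.482
G1 X63.956 Y179.638
G1 X52.037 Y185.792
G1 X40.360 Y192.945
M5
G00 X0.000 Y0.000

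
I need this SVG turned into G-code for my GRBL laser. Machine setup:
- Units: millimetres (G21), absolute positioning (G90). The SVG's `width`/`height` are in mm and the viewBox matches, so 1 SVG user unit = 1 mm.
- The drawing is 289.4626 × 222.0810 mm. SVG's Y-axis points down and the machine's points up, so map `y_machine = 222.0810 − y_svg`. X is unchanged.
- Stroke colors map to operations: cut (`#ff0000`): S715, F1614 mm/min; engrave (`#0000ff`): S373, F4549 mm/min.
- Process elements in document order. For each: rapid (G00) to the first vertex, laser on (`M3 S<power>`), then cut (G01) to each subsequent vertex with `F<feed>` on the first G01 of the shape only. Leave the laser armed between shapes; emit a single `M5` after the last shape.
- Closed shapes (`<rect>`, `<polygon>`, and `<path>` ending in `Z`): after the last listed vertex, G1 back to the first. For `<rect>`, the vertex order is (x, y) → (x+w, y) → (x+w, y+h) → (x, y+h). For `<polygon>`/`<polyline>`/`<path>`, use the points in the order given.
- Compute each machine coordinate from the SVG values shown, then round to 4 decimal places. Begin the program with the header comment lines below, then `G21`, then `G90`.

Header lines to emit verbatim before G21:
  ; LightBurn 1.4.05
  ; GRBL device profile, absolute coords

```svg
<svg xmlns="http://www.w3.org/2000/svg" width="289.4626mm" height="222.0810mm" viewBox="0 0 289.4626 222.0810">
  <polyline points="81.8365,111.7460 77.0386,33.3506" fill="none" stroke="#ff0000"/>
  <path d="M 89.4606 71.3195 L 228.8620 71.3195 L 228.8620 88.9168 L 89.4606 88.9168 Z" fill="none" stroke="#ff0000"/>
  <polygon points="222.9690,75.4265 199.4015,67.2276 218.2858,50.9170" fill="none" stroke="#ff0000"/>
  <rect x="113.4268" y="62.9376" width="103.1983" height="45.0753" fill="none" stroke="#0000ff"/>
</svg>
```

Since the viewBox matches the mm dimensions, user units are millimetres directly. The only transform is the Y-flip y_m = 222.0810 − y_svg.

Shape 1 is a line segment drawn with `<polyline>`. Its stroke #ff0000 means cut at S715, F1614. After flipping Y the toolpath is (81.8365,110.3350) → (77.0386,188.7304).

Shape 2 is a rectangle drawn with `<path>`. Its stroke #ff0000 means cut at S715, F1614. After flipping Y the toolpath is (89.4606,150.7615) → (228.8620,150.7615) → (228.8620,133.1642) → (89.4606,133.1642) → (89.4606,150.7615), returning to the start.

Shape 3 is a regular polygon drawn with `<polygon>`. Its stroke #ff0000 means cut at S715, F1614. After flipping Y the toolpath is (222.9690,146.6545) → (199.4015,154.8534) → (218.2858,171.1640) → (222.9690,146.6545), returning to the start.

Shape 4 is a rectangle drawn with `<rect>`. Its stroke #0000ff means engrave at S373, F4549. After flipping Y the toolpath is (113.4268,159.1434) → (216.6251,159.1434) → (216.6251,114.0681) → (113.4268,114.0681) → (113.4268,159.1434), returning to the start.

; LightBurn 1.4.05
; GRBL device profile, absolute coords
G21
G90
G00 X81.8365 Y110.3350
M3 S715
G01 X77.0386 Y188.7304 F1614
G00 X89.4606 Y150.7615
M3 S715
G01 X228.8620 Y150.7615 F1614
G01 X228.8620 Y133.1642
G01 X89.4606 Y133.1642
G01 X89.4606 Y150.7615
G00 X222.9690 Y146.6545
M3 S715
G01 X199.4015 Y154.8534 F1614
G01 X218.2858 Y171.1640
G01 X222.9690 Y146.6545
G00 X113.4268 Y159.1434
M3 S373
G01 X216.6251 Y159.1434 F4549
G01 X216.6251 Y114.0681
G01 X113.4268 Y114.0681
G01 X113.4268 Y159.1434
M5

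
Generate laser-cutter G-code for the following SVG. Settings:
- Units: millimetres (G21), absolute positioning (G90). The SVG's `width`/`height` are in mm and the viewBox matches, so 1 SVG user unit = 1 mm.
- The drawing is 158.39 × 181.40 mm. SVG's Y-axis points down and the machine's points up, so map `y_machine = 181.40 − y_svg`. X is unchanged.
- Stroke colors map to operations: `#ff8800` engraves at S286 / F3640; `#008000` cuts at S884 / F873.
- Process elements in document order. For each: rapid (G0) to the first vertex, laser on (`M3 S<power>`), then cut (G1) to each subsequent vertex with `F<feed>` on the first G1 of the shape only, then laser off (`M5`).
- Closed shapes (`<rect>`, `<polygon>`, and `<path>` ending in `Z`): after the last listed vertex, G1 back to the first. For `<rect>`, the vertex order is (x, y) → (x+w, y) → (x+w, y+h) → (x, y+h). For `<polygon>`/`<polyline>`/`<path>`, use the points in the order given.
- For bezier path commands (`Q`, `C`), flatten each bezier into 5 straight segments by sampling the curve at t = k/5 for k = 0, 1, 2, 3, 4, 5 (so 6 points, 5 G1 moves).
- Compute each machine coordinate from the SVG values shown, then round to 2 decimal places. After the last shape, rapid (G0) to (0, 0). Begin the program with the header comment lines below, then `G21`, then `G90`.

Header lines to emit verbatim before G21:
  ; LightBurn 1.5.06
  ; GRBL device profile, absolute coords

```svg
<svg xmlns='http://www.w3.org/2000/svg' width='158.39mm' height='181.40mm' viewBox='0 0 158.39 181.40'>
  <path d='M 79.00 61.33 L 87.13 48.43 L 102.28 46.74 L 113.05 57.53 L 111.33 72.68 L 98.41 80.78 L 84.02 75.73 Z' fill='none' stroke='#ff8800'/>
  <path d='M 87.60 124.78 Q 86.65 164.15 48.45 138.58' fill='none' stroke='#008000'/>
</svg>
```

; LightBurn 1.5.06
; GRBL device profile, absolute coords
G21
G90
G0 X79.00 Y120.07
M3 S286
G1 X87.13 Y132.97 F3640
G1 X102.28 Y134.66
G1 X113.05 Y123.87
G1 X111.33 Y108.72
G1 X98.41 Y100.62
G1 X84.02 Y105.67
G1 X79.00 Y120.07
M5
G0 X87.60 Y56.62
M3 S884
G1 X85.73 Y43.47 F873
G1 X80.88 Y35.51
G1 X73.05 Y32.75
G1 X62.24 Y35.19
G1 X48.45 Y42.82
M5
G0 X0.00 Y0.00

1 u = 1 mm; y_m = 181.40 − y.

[1] `<path>` regular polygon, #ff8800→engrave S286 F3640: (79.00,120.07) → (87.13,132.97) → (102.28,134.66) → (113.05,123.87) → (111.33,108.72) → (98.41,100.62) → (84.02,105.67) → (79.00,120.07) (closed)

[2] `<path>` quadratic bezier, #008000→cut S884 F873: (87.60,56.62) → (85.73,43.47) → (80.88,35.51) → (73.05,32.75) → (62.24,35.19) → (48.45,42.82)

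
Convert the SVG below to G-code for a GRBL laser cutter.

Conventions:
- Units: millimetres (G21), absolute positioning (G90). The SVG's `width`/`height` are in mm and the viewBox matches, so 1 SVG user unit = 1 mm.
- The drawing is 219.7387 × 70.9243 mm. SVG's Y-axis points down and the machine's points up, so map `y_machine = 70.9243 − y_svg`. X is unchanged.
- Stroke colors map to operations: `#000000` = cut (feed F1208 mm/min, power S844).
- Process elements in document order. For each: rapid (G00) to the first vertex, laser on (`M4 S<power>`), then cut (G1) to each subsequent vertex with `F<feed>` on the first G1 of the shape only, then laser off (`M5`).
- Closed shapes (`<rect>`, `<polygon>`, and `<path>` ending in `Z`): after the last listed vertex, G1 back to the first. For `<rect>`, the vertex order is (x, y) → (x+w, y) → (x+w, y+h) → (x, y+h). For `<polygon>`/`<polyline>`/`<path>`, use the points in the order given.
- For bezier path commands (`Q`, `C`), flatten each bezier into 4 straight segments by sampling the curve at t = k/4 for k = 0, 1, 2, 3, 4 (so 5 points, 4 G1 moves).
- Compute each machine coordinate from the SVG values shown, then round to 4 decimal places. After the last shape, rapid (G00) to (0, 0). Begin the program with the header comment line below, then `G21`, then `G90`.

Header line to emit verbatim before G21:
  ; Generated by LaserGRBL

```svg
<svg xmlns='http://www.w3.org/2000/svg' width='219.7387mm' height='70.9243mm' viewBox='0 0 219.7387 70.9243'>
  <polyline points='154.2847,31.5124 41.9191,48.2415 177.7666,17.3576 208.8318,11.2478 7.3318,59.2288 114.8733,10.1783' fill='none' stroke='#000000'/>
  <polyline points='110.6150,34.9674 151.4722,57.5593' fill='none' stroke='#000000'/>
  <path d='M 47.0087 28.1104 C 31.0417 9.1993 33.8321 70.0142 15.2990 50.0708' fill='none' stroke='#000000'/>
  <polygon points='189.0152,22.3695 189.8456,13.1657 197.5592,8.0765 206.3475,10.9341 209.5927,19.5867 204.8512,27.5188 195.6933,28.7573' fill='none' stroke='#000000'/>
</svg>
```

; Generated by LaserGRBL
G21
G90
G00 X154.2847 Y39.4119
M4 S844
G1 X41.9191 Y22.6828 F1208
G1 X177.7666 Y53.5667
G1 X208.8318 Y59.6765
G1 X7.3318 Y11.6955
G1 X114.8733 Y60.7460
M5
G00 X110.6150 Y35.9569
M4 S844
G1 X151.4722 Y13.3650 F1208
M5
G00 X47.0087 Y42.8139
M4 S844
G1 X37.9242 Y44.5562 F1208
G1 X32.1161 Y31.4466
G1 X25.8269 Y18.5306
G1 X15.2990 Y20.8535
M5
G00 X189.0152 Y48.5548
M4 S844
G1 X189.8456 Y57.7586 F1208
G1 X197.5592 Y62.8478
G1 X206.3475 Y59.9902
G1 X209.5927 Y51.3376
G1 X204.8512 Y43.4055
G1 X195.6933 Y42.1670
G1 X189.0152 Y48.5548
M5
G00 X0.0000 Y0.0000

Since the viewBox matches the mm dimensions, user units are millimetres directly. The only transform is the Y-flip y_m = 70.9243 − y_svg.

Shape 1 is a open polyline drawn with `<polyline>`. Its stroke #000000 means cut at S844, F1208. After flipping Y the toolpath is (154.2847,39.4119) → (41.9191,22.6828) → (177.7666,53.5667) → (208.8318,59.6765) → (7.3318,11.6955) → (114.8733,60.7460).

Shape 2 is a line segment drawn with `<polyline>`. Its stroke #000000 means cut at S844, F1208. After flipping Y the toolpath is (110.6150,35.9569) → (151.4722,13.3650).

Shape 3 is a cubic bezier drawn with `<path>`. Its stroke #000000 means cut at S844, F1208. After flipping Y the toolpath is (47.0087,42.8139) → (37.9242,44.5562) → (32.1161,31.4466) → (25.8269,18.5306) → (15.2990,20.8535).

Shape 4 is a regular polygon drawn with `<polygon>`. Its stroke #000000 means cut at S844, F1208. After flipping Y the toolpath is (189.0152,48.5548) → (189.8456,57.7586) → (197.5592,62.8478) → (206.3475,59.9902) → (209.5927,51.3376) → (204.8512,43.4055) → (195.6933,42.1670) → (189.0152,48.5548), returning to the start.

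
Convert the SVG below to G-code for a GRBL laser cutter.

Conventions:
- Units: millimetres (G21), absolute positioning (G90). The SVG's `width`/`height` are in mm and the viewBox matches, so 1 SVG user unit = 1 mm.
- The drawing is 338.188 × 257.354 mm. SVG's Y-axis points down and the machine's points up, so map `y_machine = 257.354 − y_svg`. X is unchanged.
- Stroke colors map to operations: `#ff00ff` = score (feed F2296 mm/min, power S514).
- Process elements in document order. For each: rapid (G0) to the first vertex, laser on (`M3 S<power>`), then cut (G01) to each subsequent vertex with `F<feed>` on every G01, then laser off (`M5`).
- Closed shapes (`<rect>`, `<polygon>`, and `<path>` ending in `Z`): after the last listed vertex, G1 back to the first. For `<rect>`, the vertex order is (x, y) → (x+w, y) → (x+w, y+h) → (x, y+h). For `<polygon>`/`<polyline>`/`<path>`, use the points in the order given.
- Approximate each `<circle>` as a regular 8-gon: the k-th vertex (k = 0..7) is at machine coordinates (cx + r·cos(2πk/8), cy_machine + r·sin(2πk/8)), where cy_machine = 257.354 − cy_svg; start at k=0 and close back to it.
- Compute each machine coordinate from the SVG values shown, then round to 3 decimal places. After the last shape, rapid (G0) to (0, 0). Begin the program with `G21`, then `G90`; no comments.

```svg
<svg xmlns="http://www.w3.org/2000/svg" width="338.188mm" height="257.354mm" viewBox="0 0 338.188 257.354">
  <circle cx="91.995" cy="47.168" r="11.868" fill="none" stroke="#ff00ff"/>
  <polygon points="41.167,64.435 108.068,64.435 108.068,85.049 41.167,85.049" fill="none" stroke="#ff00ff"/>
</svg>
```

1 u = 1 mm; y_m = 257.354 − y.

[1] `<circle>` circle, #ff00ff→score S514 F2296: (103.863,210.186) → (100.387,218.578) → (91.995,222.054) → (83.603,218.578) → (80.127,210.186) → (83.603,201.794) → (91.995,198.318) → (100.387,201.794) → (103.863,210.186) (closed)

[2] `<polygon>` rectangle, #ff00ff→score S514 F2296: (41.167,192.919) → (108.068,192.919) → (108.068,172.305) → (41.167,172.305) → (41.167,192.919) (closed)

G21
G90
G0 X103.863 Y210.186
M3 S514
G01 X100.387 Y218.578 F2296
G01 X91.995 Y222.054 F2296
G01 X83.603 Y218.578 F2296
G01 X80.127 Y210.186 F2296
G01 X83.603 Y201.794 F2296
G01 X91.995 Y198.318 F2296
G01 X100.387 Y201.794 F2296
G01 X103.863 Y210.186 F2296
M5
G0 X41.167 Y192.919
M3 S514
G01 X108.068 Y192.919 F2296
G01 X108.068 Y172.305 F2296
G01 X41.167 Y172.305 F2296
G01 X41.167 Y192.919 F2296
M5
G0 X0.000 Y0.000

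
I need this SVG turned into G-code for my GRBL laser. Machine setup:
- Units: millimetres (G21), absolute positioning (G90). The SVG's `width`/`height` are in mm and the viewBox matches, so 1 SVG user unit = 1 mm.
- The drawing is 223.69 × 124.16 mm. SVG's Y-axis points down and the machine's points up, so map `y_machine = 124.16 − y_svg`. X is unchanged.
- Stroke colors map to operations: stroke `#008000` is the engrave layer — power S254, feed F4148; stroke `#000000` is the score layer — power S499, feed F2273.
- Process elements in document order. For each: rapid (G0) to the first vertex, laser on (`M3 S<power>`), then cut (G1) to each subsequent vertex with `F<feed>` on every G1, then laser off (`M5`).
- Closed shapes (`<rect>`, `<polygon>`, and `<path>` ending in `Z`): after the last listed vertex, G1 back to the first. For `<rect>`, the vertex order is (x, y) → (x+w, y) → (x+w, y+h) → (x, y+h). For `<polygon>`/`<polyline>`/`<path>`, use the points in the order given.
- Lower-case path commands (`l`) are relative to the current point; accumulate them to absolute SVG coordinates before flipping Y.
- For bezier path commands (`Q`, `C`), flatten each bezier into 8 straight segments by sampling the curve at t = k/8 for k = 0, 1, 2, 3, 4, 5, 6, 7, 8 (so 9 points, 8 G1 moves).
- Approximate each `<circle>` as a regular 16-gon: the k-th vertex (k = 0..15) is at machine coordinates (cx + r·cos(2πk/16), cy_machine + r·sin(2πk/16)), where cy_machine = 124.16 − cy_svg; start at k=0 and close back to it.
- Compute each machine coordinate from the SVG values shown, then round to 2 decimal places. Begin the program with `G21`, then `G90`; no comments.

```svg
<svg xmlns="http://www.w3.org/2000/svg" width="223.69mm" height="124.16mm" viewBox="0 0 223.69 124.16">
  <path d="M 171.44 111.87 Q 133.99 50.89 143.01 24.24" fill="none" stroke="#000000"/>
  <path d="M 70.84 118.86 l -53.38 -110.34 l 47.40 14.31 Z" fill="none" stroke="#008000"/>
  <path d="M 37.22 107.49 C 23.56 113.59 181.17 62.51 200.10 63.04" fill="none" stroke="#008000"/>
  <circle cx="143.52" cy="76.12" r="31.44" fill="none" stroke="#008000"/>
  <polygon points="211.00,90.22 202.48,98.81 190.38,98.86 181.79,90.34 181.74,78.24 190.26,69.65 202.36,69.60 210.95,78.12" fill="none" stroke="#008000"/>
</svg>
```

G21
G90
G0 X171.44 Y12.29
M3 S499
G1 X162.80 Y27.00 F2273
G1 X155.62 Y40.63 F2273
G1 X149.89 Y53.20 F2273
G1 X145.61 Y64.69 F2273
G1 X142.78 Y75.10 F2273
G1 X141.40 Y84.45 F2273
G1 X141.48 Y92.72 F2273
G1 X143.01 Y99.92 F2273
M5
G0 X70.84 Y5.30
M3 S254
G1 X17.46 Y115.64 F4148
G1 X64.86 Y101.33 F4148
G1 X70.84 Y5.30 F4148
M5
G0 X37.22 Y16.67
M3 S254
G1 X39.52 Y16.85 F4148
G1 X54.25 Y21.12 F4148
G1 X77.76 Y28.19 F4148
G1 X106.44 Y36.81 F4148
G1 X136.64 Y45.68 F4148
G1 X164.74 Y53.54 F4148
G1 X187.11 Y59.11 F4148
G1 X200.10 Y61.12 F4148
M5
G0 X174.96 Y48.04
M3 S254
G1 X172.57 Y60.07 F4148
G1 X165.75 Y70.27 F4148
G1 X155.55 Y77.09 F4148
G1 X143.52 Y79.48 F4148
G1 X131.49 Y77.09 F4148
G1 X121.29 Y70.27 F4148
G1 X114.47 Y60.07 F4148
G1 X112.08 Y48.04 F4148
G1 X114.47 Y36.01 F4148
G1 X121.29 Y25.81 F4148
G1 X131.49 Y18.99 F4148
G1 X143.52 Y16.60 F4148
G1 X155.55 Y18.99 F4148
G1 X165.75 Y25.81 F4148
G1 X172.57 Y36.01 F4148
G1 X174.96 Y48.04 F4148
M5
G0 X211.00 Y33.94
M3 S254
G1 X202.48 Y25.35 F4148
G1 X190.38 Y25.30 F4148
G1 X181.79 Y33.82 F4148
G1 X181.74 Y45.92 F4148
G1 X190.26 Y54.51 F4148
G1 X202.36 Y54.56 F4148
G1 X210.95 Y46.04 F4148
G1 X211.00 Y33.94 F4148
M5

viewBox `0 0 223.69 124.16` with mm width/height → 1 unit = 1 mm. Flip: y_m = 124.16 − y_svg.

**Shape 1** — `<path>` quadratic bezier, stroke `#000000` → score (S499, F2273). Control points (SVG): P0=(171.44,111.87), P1=(133.99,50.89), P2=(143.01,24.24); sampled at t=k/8. Machine vertices: (171.44,12.29) → (162.80,27.00) → (155.62,40.63) → (149.89,53.20) → (145.61,64.69) → (142.78,75.10) → (141.40,84.45) → (141.48,92.72) → (143.01,99.92). Open path.

**Shape 2** — `<path>` closed polygon, stroke `#008000` → engrave (S254, F4148). Machine vertices: (70.84,5.30) → (17.46,115.64) → (64.86,101.33) → (70.84,5.30). Closed: final G1 returns to the first vertex.

**Shape 3** — `<path>` cubic bezier, stroke `#008000` → engrave (S254, F4148). Control points (SVG): P0=(37.22,107.49), P1=(23.56,113.59), P2=(181.17,62.51), P3=(200.10,63.04); sampled at t=k/8. Machine vertices: (37.22,16.67) → (39.52,16.85) → (54.25,21.12) → (77.76,28.19) → (106.44,36.81) → (136.64,45.68) → (164.74,53.54) → (187.11,59.11) → (200.10,61.12). Open path.

**Shape 4** — `<circle>` circle, stroke `#008000` → engrave (S254, F4148). Machine vertices: (174.96,48.04) → (172.57,60.07) → (165.75,70.27) → (155.55,77.09) → (143.52,79.48) → (131.49,77.09) → (121.29,70.27) → (114.47,60.07) → (112.08,48.04) → (114.47,36.01) → (121.29,25.81) → (131.49,18.99) → (143.52,16.60) → (155.55,18.99) → (165.75,25.81) → (172.57,36.01) → (174.96,48.04). Closed: final G1 returns to the first vertex.

**Shape 5** — `<polygon>` regular polygon, stroke `#008000` → engrave (S254, F4148). Machine vertices: (211.00,33.94) → (202.48,25.35) → (190.38,25.30) → (181.79,33.82) → (181.74,45.92) → (190.26,54.51) → (202.36,54.56) → (210.95,46.04) → (211.00,33.94). Closed: final G1 returns to the first vertex.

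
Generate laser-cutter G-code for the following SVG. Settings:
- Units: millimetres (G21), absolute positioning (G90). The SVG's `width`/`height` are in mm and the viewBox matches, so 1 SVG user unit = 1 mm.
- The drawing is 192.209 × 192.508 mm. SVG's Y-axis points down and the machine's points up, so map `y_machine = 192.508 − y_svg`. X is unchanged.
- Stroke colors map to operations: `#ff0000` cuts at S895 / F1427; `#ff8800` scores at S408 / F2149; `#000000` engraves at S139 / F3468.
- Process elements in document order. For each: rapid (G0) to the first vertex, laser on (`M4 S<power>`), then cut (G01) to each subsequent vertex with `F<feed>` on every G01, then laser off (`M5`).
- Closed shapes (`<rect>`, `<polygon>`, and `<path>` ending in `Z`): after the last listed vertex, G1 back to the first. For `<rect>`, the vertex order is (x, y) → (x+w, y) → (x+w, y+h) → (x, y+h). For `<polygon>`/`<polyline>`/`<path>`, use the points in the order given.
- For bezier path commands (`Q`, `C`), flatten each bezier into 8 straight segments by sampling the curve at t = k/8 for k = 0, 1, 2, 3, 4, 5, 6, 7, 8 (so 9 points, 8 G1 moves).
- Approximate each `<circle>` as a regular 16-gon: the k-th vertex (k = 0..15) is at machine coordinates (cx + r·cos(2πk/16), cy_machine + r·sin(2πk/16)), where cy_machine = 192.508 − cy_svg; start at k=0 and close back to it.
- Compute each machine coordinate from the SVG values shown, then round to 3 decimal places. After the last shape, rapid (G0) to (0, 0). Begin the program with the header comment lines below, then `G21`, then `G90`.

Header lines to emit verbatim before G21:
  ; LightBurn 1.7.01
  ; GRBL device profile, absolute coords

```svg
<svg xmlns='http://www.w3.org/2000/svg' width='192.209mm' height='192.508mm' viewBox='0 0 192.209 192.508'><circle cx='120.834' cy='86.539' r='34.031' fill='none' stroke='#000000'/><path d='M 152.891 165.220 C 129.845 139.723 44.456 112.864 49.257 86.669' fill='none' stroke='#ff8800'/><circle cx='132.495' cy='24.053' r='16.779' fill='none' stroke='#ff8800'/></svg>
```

Since the viewBox matches the mm dimensions, user units are millimetres directly. The only transform is the Y-flip y_m = 192.508 − y_svg.

Shape 1 is a circle drawn with `<circle>`. Its stroke #000000 means engrave at S139, F3468. After flipping Y the toolpath is (154.865,105.969) → (152.275,118.992) → (144.898,130.033) → (133.857,137.410) → (120.834,140.000) → (107.811,137.410) → (96.770,130.033) → (89.393,118.992) → (86.803,105.969) → (89.393,92.946) → (96.770,81.905) → (107.811,74.528) → (120.834,71.938) → (133.857,74.528) → (144.898,81.905) → (152.275,92.946) → (154.865,105.969), returning to the start.

Shape 2 is a cubic bezier drawn with `<path>`. Its stroke #ff8800 means score at S408, F2149. After flipping Y the toolpath is (152.891,27.288) → (141.624,36.909) → (126.301,46.634) → (108.707,56.440) → (90.631,66.302) → (73.861,76.196) → (60.184,86.100) → (51.386,95.989) → (49.257,105.839).

Shape 3 is a circle drawn with `<circle>`. Its stroke #ff8800 means score at S408, F2149. After flipping Y the toolpath is (149.274,168.455) → (147.997,174.876) → (144.360,180.320) → (138.916,183.957) → (132.495,185.234) → (126.074,183.957) → (120.630,180.320) → (116.993,174.876) → (115.716,168.455) → (116.993,162.034) → (120.630,156.590) → (126.074,152.953) → (132.495,151.676) → (138.916,152.953) → (144.360,156.590) → (147.997,162.034) → (149.274,168.455), returning to the start.

; LightBurn 1.7.01
; GRBL device profile, absolute coords
G21
G90
G0 X154.865 Y105.969
M4 S139
G01 X152.275 Y118.992 F3468
G01 X144.898 Y130.033 F3468
G01 X133.857 Y137.410 F3468
G01 X120.834 Y140.000 F3468
G01 X107.811 Y137.410 F3468
G01 X96.770 Y130.033 F3468
G01 X89.393 Y118.992 F3468
G01 X86.803 Y105.969 F3468
G01 X89.393 Y92.946 F3468
G01 X96.770 Y81.905 F3468
G01 X107.811 Y74.528 F3468
G01 X120.834 Y71.938 F3468
G01 X133.857 Y74.528 F3468
G01 X144.898 Y81.905 F3468
G01 X152.275 Y92.946 F3468
G01 X154.865 Y105.969 F3468
M5
G0 X152.891 Y27.288
M4 S408
G01 X141.624 Y36.909 F2149
G01 X126.301 Y46.634 F2149
G01 X108.707 Y56.440 F2149
G01 X90.631 Y66.302 F2149
G01 X73.861 Y76.196 F2149
G01 X60.184 Y86.100 F2149
G01 X51.386 Y95.989 F2149
G01 X49.257 Y105.839 F2149
M5
G0 X149.274 Y168.455
M4 S408
G01 X147.997 Y174.876 F2149
G01 X144.360 Y180.320 F2149
G01 X138.916 Y183.957 F2149
G01 X132.495 Y185.234 F2149
G01 X126.074 Y183.957 F2149
G01 X120.630 Y180.320 F2149
G01 X116.993 Y174.876 F2149
G01 X115.716 Y168.455 F2149
G01 X116.993 Y162.034 F2149
G01 X120.630 Y156.590 F2149
G01 X126.074 Y152.953 F2149
G01 X132.495 Y151.676 F2149
G01 X138.916 Y152.953 F2149
G01 X144.360 Y156.590 F2149
G01 X147.997 Y162.034 F2149
G01 X149.274 Y168.455 F2149
M5
G0 X0.000 Y0.000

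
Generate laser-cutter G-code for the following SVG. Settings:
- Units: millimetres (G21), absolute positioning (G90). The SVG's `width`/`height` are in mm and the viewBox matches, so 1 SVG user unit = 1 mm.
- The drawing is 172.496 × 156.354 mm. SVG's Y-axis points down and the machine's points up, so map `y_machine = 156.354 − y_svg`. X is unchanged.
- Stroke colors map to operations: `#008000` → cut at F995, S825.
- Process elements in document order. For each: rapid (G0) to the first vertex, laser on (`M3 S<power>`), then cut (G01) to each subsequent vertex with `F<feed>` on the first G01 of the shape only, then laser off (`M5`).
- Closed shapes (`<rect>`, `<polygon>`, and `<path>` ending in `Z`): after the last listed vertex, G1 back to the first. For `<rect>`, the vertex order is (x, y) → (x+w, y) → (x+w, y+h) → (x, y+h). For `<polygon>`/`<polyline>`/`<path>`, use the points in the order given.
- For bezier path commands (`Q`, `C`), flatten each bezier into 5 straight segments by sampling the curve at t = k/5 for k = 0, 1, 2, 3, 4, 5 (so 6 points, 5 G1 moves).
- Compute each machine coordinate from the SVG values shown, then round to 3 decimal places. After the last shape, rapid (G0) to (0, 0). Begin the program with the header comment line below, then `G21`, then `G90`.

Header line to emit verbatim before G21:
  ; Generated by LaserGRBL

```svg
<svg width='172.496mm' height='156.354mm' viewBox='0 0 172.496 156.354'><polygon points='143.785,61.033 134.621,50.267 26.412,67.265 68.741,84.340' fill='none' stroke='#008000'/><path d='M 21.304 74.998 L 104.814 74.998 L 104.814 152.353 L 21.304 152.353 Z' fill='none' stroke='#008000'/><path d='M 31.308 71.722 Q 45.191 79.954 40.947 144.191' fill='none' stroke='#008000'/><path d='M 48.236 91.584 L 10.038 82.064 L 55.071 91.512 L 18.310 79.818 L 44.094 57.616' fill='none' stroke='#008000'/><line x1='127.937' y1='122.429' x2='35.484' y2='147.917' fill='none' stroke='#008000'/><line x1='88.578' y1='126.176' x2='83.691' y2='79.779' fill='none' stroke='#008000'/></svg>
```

Since the viewBox matches the mm dimensions, user units are millimetres directly. The only transform is the Y-flip y_m = 156.354 − y_svg.

Shape 1 is a closed polygon drawn with `<polygon>`. Its stroke #008000 means cut at S825, F995. After flipping Y the toolpath is (143.785,95.321) → (134.621,106.087) → (26.412,89.089) → (68.741,72.014) → (143.785,95.321), returning to the start.

Shape 2 is a rectangle drawn with `<path>`. Its stroke #008000 means cut at S825, F995. After flipping Y the toolpath is (21.304,81.356) → (104.814,81.356) → (104.814,4.001) → (21.304,4.001) → (21.304,81.356), returning to the start.

Shape 3 is a quadratic bezier drawn with `<path>`. Its stroke #008000 means cut at S825, F995. After flipping Y the toolpath is (31.308,84.632) → (36.136,79.099) → (39.514,69.086) → (41.442,54.592) → (41.920,35.618) → (40.947,12.163).

Shape 4 is a open polyline drawn with `<path>`. Its stroke #008000 means cut at S825, F995. After flipping Y the toolpath is (48.236,64.770) → (10.038,74.290) → (55.071,64.842) → (18.310,76.536) → (44.094,98.738).

Shape 5 is a line segment drawn with `<line>`. Its stroke #008000 means cut at S825, F995. After flipping Y the toolpath is (127.937,33.925) → (35.484,8.437).

Shape 6 is a line segment drawn with `<line>`. Its stroke #008000 means cut at S825, F995. After flipping Y the toolpath is (88.578,30.178) → (83.691,76.575).

; Generated by LaserGRBL
G21
G90
G0 X143.785 Y95.321
M3 S825
G01 X134.621 Y106.087 F995
G01 X26.412 Y89.089
G01 X68.741 Y72.014
G01 X143.785 Y95.321
M5
G0 X21.304 Y81.356
M3 S825
G01 X104.814 Y81.356 F995
G01 X104.814 Y4.001
G01 X21.304 Y4.001
G01 X21.304 Y81.356
M5
G0 X31.308 Y84.632
M3 S825
G01 X36.136 Y79.099 F995
G01 X39.514 Y69.086
G01 X41.442 Y54.592
G01 X41.920 Y35.618
G01 X40.947 Y12.163
M5
G0 X48.236 Y64.770
M3 S825
G01 X10.038 Y74.290 F995
G01 X55.071 Y64.842
G01 X18.310 Y76.536
G01 X44.094 Y98.738
M5
G0 X127.937 Y33.925
M3 S825
G01 X35.484 Y8.437 F995
M5
G0 X88.578 Y30.178
M3 S825
G01 X83.691 Y76.575 F995
M5
G0 X0.000 Y0.000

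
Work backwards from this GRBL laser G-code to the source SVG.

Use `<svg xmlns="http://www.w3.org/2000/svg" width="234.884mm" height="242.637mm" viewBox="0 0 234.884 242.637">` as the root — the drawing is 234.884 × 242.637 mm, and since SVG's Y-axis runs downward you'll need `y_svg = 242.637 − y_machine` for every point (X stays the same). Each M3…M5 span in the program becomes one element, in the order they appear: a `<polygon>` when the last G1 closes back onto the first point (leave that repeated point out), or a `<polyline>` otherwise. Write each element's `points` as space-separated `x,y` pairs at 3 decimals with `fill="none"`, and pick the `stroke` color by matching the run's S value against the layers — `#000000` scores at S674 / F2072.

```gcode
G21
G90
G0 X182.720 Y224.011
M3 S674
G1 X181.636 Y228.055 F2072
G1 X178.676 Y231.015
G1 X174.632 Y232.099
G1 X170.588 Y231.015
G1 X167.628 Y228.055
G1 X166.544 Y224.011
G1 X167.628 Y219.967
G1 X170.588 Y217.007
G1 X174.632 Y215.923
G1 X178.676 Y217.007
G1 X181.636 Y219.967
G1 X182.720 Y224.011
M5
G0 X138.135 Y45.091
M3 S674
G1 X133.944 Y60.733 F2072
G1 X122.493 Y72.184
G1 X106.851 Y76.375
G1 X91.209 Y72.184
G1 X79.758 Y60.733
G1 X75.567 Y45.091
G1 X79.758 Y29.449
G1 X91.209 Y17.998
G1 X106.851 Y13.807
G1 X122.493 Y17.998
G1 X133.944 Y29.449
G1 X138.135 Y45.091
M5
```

<svg xmlns="http://www.w3.org/2000/svg" width="234.884mm" height="242.637mm" viewBox="0 0 234.884 242.637">
  <polygon points="182.720,18.626 181.636,14.582 178.676,11.622 174.632,10.538 170.588,11.622 167.628,14.582 166.544,18.626 167.628,22.670 170.588,25.630 174.632,26.714 178.676,25.630 181.636,22.670" fill="none" stroke="#000000"/>
  <polygon points="138.135,197.546 133.944,181.904 122.493,170.453 106.851,166.262 91.209,170.453 79.758,181.904 75.567,197.546 79.758,213.188 91.209,224.639 106.851,228.830 122.493,224.639 133.944,213.188" fill="none" stroke="#000000"/>
</svg>

Machine Y-up, SVG Y-down with viewBox height 242.637, so y_svg = 242.637 − y_machine; X carries over. Every run uses S674, so all elements get stroke `#000000` (score).

Run 1: The run returns to its start, so emit a `<polygon>` with points (Y-flipped): 182.720,18.626 181.636,14.582 178.676,11.622 174.632,10.538 170.588,11.622 167.628,14.582 166.544,18.626 167.628,22.670 170.588,25.630 174.632,26.714 178.676,25.630 181.636,22.670.

Run 2: The run returns to its start, so emit a `<polygon>` with points (Y-flipped): 138.135,197.546 133.944,181.904 122.493,170.453 106.851,166.262 91.209,170.453 79.758,181.904 75.567,197.546 79.758,213.188 91.209,224.639 106.851,228.830 122.493,224.639 133.944,213.188.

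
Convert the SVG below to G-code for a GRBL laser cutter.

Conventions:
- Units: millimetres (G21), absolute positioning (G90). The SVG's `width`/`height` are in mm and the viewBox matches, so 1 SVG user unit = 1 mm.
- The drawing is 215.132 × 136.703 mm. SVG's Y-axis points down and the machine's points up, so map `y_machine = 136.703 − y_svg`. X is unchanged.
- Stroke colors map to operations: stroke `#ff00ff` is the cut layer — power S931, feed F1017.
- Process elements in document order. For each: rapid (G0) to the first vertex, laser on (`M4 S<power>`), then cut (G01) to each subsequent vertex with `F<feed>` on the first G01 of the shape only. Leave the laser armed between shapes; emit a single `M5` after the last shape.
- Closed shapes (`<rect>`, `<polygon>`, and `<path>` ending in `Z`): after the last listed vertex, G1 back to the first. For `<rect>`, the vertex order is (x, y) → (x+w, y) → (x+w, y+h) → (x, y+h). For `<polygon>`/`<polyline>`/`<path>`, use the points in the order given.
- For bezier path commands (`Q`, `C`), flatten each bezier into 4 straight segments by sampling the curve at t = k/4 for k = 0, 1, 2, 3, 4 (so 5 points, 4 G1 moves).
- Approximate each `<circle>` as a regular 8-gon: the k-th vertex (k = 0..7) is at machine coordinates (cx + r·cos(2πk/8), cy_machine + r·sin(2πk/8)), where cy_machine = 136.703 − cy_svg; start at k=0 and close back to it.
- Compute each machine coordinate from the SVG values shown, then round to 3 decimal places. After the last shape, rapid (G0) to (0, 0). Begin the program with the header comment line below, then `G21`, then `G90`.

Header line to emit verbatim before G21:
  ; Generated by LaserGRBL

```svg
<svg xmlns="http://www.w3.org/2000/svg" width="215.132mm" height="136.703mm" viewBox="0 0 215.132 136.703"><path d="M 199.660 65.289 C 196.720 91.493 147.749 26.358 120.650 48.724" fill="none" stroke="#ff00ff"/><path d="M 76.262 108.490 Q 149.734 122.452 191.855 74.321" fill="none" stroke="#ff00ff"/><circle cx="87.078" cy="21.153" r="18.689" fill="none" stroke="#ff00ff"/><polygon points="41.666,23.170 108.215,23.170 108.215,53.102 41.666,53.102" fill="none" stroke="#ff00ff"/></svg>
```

viewBox `0 0 215.132 136.703` with mm width/height → 1 unit = 1 mm. Flip: y_m = 136.703 − y_svg.

**Shape 1** — `<path>` cubic bezier, stroke `#ff00ff` → cut (S931, F1017). Control points (SVG): P0=(199.660,65.289), P1=(196.720,91.493), P2=(147.749,26.358), P3=(120.650,48.724); sampled at t=k/4. Machine vertices: (199.660,71.414) → (189.885,66.093) → (169.215,78.257) → (144.014,91.141) → (120.650,87.979). Open path.

**Shape 2** — `<path>` quadratic bezier, stroke `#ff00ff` → cut (S931, F1017). Control points (SVG): P0=(76.262,108.490), P1=(149.734,122.452), P2=(191.855,74.321); sampled at t=k/4. Machine vertices: (76.262,28.213) → (111.039,25.113) → (141.896,29.774) → (168.835,42.197) → (191.855,62.382). Open path.

**Shape 3** — `<circle>` circle, stroke `#ff00ff` → cut (S931, F1017). Machine vertices: (105.767,115.550) → (100.293,128.765) → (87.078,134.239) → (73.863,128.765) → (68.389,115.550) → (73.863,102.335) → (87.078,96.861) → (100.293,102.335) → (105.767,115.550). Closed: final G1 returns to the first vertex.

**Shape 4** — `<polygon>` rectangle, stroke `#ff00ff` → cut (S931, F1017). Machine vertices: (41.666,113.533) → (108.215,113.533) → (108.215,83.601) → (41.666,83.601) → (41.666,113.533). Closed: final G1 returns to the first vertex.

; Generated by LaserGRBL
G21
G90
G0 X199.660 Y71.414
M4 S931
G01 X189.885 Y66.093 F1017
G01 X169.215 Y78.257
G01 X144.014 Y91.141
G01 X120.650 Y87.979
G0 X76.262 Y28.213
M4 S931
G01 X111.039 Y25.113 F1017
G01 X141.896 Y29.774
G01 X168.835 Y42.197
G01 X191.855 Y62.382
G0 X105.767 Y115.550
M4 S931
G01 X100.293 Y128.765 F1017
G01 X87.078 Y134.239
G01 X73.863 Y128.765
G01 X68.389 Y115.550
G01 X73.863 Y102.335
G01 X87.078 Y96.861
G01 X100.293 Y102.335
G01 X105.767 Y115.550
G0 X41.666 Y113.533
M4 S931
G01 X108.215 Y113.533 F1017
G01 X108.215 Y83.601
G01 X41.666 Y83.601
G01 X41.666 Y113.533
M5
G0 X0.000 Y0.000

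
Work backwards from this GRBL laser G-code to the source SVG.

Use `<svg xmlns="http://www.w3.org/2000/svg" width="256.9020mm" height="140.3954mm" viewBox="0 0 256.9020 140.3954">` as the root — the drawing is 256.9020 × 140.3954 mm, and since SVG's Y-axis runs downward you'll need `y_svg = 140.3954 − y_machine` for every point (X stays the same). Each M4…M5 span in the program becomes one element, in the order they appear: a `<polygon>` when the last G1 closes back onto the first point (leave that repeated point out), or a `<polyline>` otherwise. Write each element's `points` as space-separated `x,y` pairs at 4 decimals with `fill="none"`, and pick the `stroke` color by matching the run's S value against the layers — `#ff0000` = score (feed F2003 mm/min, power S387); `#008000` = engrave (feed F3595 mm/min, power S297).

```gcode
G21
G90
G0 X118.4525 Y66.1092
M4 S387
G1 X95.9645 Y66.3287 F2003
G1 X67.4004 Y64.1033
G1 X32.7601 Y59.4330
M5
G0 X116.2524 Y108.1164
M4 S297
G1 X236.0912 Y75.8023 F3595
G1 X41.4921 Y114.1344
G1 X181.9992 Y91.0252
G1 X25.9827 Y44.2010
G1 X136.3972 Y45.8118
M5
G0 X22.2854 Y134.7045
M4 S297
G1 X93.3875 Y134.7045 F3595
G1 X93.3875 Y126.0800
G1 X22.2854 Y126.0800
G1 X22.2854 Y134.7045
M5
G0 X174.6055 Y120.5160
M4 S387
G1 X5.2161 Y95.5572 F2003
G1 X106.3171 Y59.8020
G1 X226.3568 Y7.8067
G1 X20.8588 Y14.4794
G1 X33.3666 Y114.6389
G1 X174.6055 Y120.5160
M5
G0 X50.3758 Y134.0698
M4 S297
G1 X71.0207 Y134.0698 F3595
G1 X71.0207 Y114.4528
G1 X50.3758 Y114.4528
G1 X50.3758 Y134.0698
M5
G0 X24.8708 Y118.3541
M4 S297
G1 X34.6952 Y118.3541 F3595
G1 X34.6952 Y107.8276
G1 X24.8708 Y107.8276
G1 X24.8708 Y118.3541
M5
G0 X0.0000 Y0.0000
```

Each laser-on run becomes one SVG element. Flip Y back into SVG space with y_svg = 140.3954 − y_machine.

Run 1: S387 ⇒ score layer `#ff0000`. The run is open, so emit a `<polyline>` with points (Y-flipped): 118.4525,74.2862 95.9645,74.0667 67.4004,76.2921 32.7601,80.9624.

Run 2: power S297 maps to stroke `#008000` (engrave). The run is open, so emit a `<polyline>` with points (Y-flipped): 116.2524,32.2790 236.0912,64.5931 41.4921,26.2610 181.9992,49.3702 25.9827,96.1944 136.3972,94.5836.

Run 3: the run's S297 means `#008000` (engrave). The run returns to its start, so emit a `<polygon>` with points (Y-flipped): 22.2854,5.6909 93.3875,5.6909 93.3875,14.3154 22.2854,14.3154.

Run 4: the run's S387 means `#ff0000` (score). The run returns to its start, so emit a `<polygon>` with points (Y-flipped): 174.6055,19.8794 5.2161,44.8382 106.3171,80.5934 226.3568,132.5887 20.8588,125.9160 33.3666,25.7565.

Run 5: power S297 maps to stroke `#008000` (engrave). The run returns to its start, so emit a `<polygon>` with points (Y-flipped): 50.3758,6.3256 71.0207,6.3256 71.0207,25.9426 50.3758,25.9426.

Run 6: the run's S297 means `#008000` (engrave). The run returns to its start, so emit a `<polygon>` with points (Y-flipped): 24.8708,22.0413 34.6952,22.0413 34.6952,32.5678 24.8708,32.5678.

<svg xmlns="http://www.w3.org/2000/svg" width="256.9020mm" height="140.3954mm" viewBox="0 0 256.9020 140.3954">
  <polyline points="118.4525,74.2862 95.9645,74.0667 67.4004,76.2921 32.7601,80.9624" fill="none" stroke="#ff0000"/>
  <polyline points="116.2524,32.2790 236.0912,64.5931 41.4921,26.2610 181.9992,49.3702 25.9827,96.1944 136.3972,94.5836" fill="none" stroke="#008000"/>
  <polygon points="22.2854,5.6909 93.3875,5.6909 93.3875,14.3154 22.2854,14.3154" fill="none" stroke="#008000"/>
  <polygon points="174.6055,19.8794 5.2161,44.8382 106.3171,80.5934 226.3568,132.5887 20.8588,125.9160 33.3666,25.7565" fill="none" stroke="#ff0000"/>
  <polygon points="50.3758,6.3256 71.0207,6.3256 71.0207,25.9426 50.3758,25.9426" fill="none" stroke="#008000"/>
  <polygon points="24.8708,22.0413 34.6952,22.0413 34.6952,32.5678 24.8708,32.5678" fill="none" stroke="#008000"/>
</svg>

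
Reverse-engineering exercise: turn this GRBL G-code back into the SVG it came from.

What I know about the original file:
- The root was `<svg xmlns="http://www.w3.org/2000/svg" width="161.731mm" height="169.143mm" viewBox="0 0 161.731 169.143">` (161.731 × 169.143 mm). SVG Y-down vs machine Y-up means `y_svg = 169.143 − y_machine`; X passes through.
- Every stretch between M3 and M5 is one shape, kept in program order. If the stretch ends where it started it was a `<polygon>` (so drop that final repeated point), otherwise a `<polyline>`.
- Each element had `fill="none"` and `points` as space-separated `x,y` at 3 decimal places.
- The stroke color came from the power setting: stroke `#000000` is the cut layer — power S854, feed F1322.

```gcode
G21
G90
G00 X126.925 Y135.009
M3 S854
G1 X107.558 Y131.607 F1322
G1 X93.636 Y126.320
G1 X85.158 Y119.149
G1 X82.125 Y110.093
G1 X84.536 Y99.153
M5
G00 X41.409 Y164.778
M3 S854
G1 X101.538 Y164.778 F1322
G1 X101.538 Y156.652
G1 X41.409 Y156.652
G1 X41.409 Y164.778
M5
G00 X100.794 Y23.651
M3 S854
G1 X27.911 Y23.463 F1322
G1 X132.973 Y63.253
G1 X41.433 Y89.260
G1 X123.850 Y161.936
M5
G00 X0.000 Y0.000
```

y_svg = 169.143 − y_m. Every run uses S854, so all elements get stroke `#000000` (cut).

[1] open run; points: 126.925,34.134 107.558,37.536 93.636,42.823 85.158,49.994 82.125,59.050 84.536,69.990

[2] closed run; points: 41.409,4.365 101.538,4.365 101.538,12.491 41.409,12.491

[3] open run; points: 100.794,145.492 27.911,145.680 132.973,105.890 41.433,79.883 123.850,7.207

<svg xmlns="http://www.w3.org/2000/svg" width="161.731mm" height="169.143mm" viewBox="0 0 161.731 169.143">
  <polyline points="126.925,34.134 107.558,37.536 93.636,42.823 85.158,49.994 82.125,59.050 84.536,69.990" fill="none" stroke="#000000"/>
  <polygon points="41.409,4.365 101.538,4.365 101.538,12.491 41.409,12.491" fill="none" stroke="#000000"/>
  <polyline points="100.794,145.492 27.911,145.680 132.973,105.890 41.433,79.883 123.850,7.207" fill="none" stroke="#000000"/>
</svg>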